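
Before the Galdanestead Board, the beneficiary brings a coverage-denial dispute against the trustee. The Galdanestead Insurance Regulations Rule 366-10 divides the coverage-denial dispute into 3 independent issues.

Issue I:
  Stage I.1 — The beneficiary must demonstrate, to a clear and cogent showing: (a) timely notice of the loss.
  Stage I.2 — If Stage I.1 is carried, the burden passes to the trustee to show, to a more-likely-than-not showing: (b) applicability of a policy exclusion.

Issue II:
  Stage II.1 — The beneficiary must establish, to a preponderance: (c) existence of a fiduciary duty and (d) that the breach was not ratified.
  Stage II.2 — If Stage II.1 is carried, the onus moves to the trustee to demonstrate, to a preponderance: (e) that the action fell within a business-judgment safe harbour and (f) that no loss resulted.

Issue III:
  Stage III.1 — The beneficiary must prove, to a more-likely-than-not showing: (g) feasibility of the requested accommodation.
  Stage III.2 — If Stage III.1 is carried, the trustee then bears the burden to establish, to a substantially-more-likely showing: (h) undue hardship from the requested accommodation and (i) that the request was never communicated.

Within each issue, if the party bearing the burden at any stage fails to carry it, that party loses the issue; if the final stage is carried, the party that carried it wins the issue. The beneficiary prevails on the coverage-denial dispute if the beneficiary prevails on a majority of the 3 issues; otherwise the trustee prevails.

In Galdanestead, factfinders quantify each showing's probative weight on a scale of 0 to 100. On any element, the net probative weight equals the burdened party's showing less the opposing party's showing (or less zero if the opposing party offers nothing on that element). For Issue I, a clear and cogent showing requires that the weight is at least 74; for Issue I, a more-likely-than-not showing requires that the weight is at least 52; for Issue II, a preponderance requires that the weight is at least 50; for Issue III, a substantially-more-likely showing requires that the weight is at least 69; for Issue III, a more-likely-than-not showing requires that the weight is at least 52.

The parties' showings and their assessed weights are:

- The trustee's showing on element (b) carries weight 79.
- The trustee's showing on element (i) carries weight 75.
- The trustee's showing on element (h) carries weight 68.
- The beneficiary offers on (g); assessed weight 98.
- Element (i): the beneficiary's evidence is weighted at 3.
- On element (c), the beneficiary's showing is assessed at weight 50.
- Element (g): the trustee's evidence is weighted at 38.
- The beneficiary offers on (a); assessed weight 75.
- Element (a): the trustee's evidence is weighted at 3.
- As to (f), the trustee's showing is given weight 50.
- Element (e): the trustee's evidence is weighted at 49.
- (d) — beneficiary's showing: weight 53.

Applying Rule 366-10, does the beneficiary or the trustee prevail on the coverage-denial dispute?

beneficiary

— Issue I —
Stage I.1 — burden on beneficiary; standard: a clear and cogent showing (weight is at least 74).
    (a): 75 − 3 = 72 < 74 [not met]
  The beneficiary does not carry Stage I.1.
The analysis ends at Stage I.1; the trustee prevails on this issue.
— Issue II —
Stage II.1 — burden on beneficiary; standard: a preponderance (weight is at least 50).
    (c): 50 ≥ 50 [met]
    (d): 53 ≥ 50 [met]
  All elements met. The burden passes to the trustee.
Stage II.2 — burden on trustee; standard: a preponderance (weight is at least 50).
    (e): 49 < 50 [not met]
    (f): 50 ≥ 50 [met]
  Not every element is met, so the trustee fails to carry Stage II.2.
The analysis ends at Stage II.2; the beneficiary prevails on this issue.
— Issue III —
Stage III.1 (beneficiary, a more-likely-than-not showing, weight is at least 52): (g) net 98−38=60 ≥ 52 — meets.
  All elements met. The burden passes to the trustee.
Stage III.2 (trustee, a substantially-more-likely showing, weight is at least 69): (h) 68 < 69 — fails; (i) net 75−3=72 ≥ 69 — meets.
  Not every element is met, so the trustee fails to carry Stage III.2.
The analysis ends at Stage III.2; the beneficiary prevails on this issue.
Per-issue: Issue I → trustee; Issue II → beneficiary; Issue III → beneficiary. The beneficiary must prevail on a majority of issues; overall, the beneficiary prevails.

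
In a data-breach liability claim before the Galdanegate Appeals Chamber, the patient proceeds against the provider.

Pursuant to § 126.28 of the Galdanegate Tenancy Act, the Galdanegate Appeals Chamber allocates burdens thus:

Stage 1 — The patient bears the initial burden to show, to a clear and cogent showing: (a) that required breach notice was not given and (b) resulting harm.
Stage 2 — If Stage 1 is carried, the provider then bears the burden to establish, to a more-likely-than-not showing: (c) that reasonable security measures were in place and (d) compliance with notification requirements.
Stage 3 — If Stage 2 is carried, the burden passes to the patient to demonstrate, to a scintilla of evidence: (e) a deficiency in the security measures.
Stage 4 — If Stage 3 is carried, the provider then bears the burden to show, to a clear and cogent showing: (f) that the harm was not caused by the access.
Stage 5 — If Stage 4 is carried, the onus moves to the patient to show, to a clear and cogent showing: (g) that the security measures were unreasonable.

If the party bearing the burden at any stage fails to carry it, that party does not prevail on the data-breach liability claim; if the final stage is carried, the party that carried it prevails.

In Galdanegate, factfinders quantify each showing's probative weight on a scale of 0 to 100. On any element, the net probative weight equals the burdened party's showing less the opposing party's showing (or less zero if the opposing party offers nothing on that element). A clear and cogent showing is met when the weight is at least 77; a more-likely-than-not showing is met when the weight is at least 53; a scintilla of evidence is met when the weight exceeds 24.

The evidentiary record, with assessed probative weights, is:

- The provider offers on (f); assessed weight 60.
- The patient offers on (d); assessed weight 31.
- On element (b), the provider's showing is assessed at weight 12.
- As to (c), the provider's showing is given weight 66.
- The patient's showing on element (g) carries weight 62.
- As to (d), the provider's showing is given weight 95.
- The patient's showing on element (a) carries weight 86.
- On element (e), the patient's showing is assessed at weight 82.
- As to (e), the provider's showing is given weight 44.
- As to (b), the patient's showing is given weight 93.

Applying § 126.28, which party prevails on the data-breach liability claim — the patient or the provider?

patient

Stage 1 (patient, a clear and cogent showing, weight is at least 77): (a) 86 ≥ 77 — meets; (b) net 93−12=81 ≥ 77 — meets.
  Stage 1 carried; the burden shifts to the provider.
Stage 2 (provider, a more-likely-than-not showing, weight is at least 53): (c) 66 ≥ 53 — meets; (d) net 95−31=64 ≥ 53 — meets.
  Stage 2 carried; the burden shifts to the patient.
Stage 3 (patient, a scintilla of evidence, weight exceeds 24): (e) net 82−44=38 > 24 — meets.
  The patient carries Stage 3; the provider now bears the burden.
Stage 4 (provider, a clear and cogent showing, weight is at least 77): (f) 60 < 77 — fails.
  Stage 4 not carried; the provider fails its burden.
The analysis ends at Stage 4; the patient prevails.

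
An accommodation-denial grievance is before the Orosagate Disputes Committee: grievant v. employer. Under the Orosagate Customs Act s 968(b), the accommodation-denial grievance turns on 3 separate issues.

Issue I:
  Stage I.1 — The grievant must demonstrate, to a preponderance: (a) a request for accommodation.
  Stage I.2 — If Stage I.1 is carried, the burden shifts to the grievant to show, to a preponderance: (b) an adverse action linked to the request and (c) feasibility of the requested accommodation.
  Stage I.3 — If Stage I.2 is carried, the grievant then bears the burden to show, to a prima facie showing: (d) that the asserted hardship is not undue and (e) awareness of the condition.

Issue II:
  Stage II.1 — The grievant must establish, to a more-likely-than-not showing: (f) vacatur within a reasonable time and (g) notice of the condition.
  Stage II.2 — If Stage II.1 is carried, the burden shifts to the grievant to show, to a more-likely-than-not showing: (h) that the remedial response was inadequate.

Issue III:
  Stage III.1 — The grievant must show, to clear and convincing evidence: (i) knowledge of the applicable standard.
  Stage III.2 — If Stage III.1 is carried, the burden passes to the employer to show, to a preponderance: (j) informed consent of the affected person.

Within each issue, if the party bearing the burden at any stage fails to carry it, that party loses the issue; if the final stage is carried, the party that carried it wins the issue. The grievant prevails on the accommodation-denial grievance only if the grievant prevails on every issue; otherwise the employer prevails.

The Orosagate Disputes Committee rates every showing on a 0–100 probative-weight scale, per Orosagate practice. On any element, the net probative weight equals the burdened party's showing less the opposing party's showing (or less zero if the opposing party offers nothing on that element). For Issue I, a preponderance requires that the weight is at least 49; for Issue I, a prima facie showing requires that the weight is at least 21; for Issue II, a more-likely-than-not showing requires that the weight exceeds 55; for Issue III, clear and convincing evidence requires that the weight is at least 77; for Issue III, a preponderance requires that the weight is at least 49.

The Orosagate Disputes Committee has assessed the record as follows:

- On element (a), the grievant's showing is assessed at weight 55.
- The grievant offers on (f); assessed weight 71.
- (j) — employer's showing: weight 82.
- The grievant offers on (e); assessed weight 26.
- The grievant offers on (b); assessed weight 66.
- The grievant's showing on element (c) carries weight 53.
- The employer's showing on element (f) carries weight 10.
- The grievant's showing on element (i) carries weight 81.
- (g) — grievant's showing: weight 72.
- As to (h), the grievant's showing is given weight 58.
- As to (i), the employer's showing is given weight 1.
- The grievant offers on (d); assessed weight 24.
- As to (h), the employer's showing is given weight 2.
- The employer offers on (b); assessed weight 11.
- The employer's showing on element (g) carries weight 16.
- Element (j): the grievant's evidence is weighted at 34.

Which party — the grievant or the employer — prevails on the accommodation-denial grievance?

grievant

— Issue I —
Stage I.1 (grievant, a preponderance, weight is at least 49): (a) 55 ≥ 49 — meets.
  Stage I.1 carried; the burden remains with the grievant.
Stage I.2 (grievant, a preponderance, weight is at least 49): (b) net 66−11=55 ≥ 49 — meets; (c) 53 ≥ 49 — meets.
  Stage I.2 is satisfied; the grievant continues to bear the burden.
Stage I.3 (grievant, a prima facie showing, weight is at least 21): (d) 24 ≥ 21 — meets; (e) 26 ≥ 21 — meets.
  Stage I.3 carried; the final stage is satisfied.
With every stage satisfied, the grievant prevails on this issue.
— Issue II —
Stage II.1 (grievant, a more-likely-than-not showing, weight exceeds 55): (f) net 71−10=61 > 55 — meets; (g) net 72−16=56 > 55 — meets.
  Stage II.1 is satisfied; the grievant continues to bear the burden.
Stage II.2 (grievant, a more-likely-than-not showing, weight exceeds 55): (h) net 58−2=56 > 55 — meets.
  The grievant carries the last stage.
Every stage carried; the grievant prevails on this issue.
— Issue III —
Stage III.1 — burden on grievant; standard: clear and convincing evidence (weight is at least 77).
    (i): 81 − 1 = 80 ≥ 77 [met]
  Stage III.1 carried; the burden shifts to the employer.
Stage III.2 — burden on employer; standard: a preponderance (weight is at least 49).
    (j): 82 − 34 = 48 < 49 [not met]
  Stage III.2 not carried; the employer fails its burden.
So the grievant prevails on this issue.
Per-issue: Issue I → grievant; Issue II → grievant; Issue III → grievant. The grievant must prevail on every issue; overall, the grievant prevails.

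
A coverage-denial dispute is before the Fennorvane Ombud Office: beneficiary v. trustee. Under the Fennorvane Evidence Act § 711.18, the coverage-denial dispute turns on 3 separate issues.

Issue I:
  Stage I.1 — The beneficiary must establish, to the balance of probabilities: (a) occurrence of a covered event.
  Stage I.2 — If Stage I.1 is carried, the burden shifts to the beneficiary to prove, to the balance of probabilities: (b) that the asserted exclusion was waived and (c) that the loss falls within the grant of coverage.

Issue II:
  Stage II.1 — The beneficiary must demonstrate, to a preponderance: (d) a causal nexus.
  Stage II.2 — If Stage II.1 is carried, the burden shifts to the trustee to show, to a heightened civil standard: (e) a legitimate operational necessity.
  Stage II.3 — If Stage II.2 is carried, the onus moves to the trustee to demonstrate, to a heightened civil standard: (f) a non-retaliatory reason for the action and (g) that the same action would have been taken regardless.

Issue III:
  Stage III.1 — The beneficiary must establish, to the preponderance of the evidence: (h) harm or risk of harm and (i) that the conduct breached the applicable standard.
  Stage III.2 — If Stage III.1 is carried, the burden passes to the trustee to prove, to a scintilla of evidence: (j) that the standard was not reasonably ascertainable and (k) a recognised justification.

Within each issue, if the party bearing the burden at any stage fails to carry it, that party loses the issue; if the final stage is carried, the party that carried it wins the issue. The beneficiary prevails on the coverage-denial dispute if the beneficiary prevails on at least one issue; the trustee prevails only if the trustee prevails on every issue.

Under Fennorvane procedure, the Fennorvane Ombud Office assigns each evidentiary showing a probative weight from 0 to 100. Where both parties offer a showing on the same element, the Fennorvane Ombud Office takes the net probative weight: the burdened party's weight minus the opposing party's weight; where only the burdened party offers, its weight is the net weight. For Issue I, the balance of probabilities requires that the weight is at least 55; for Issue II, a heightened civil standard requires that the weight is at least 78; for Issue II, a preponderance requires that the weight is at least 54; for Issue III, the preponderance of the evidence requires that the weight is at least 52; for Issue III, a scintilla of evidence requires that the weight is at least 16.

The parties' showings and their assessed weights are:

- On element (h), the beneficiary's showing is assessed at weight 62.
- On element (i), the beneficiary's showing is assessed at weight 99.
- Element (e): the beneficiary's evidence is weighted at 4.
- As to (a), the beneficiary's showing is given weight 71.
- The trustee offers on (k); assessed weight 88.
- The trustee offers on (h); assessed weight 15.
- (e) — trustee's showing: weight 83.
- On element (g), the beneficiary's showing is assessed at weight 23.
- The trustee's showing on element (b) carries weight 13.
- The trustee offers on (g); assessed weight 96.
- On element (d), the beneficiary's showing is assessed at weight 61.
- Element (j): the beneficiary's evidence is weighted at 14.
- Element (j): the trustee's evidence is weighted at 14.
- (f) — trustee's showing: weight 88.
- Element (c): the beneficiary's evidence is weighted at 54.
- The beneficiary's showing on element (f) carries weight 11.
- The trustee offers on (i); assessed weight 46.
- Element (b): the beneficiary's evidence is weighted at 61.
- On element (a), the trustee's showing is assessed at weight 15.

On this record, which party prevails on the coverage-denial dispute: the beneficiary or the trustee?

— Issue I —
Stage I.1 — burden on beneficiary; standard: the balance of probabilities (weight is at least 55).
    (a): 71 − 15 = 56 ≥ 55 [met]
  All elements met. The beneficiary retains the burden for Stage I.2.
Stage I.2 — burden on beneficiary; standard: the balance of probabilities (weight is at least 55).
    (b): 61 − 13 = 48 < 55 [not met]
    (c): 54 < 55 [not met]
  The beneficiary does not carry Stage I.2.
The trustee prevails on this issue.
— Issue II —
Stage II.1 (beneficiary, a preponderance, weight is at least 54): (d) 61 ≥ 54 — meets.
  All elements met. The burden passes to the trustee.
Stage II.2 (trustee, a heightened civil standard, weight is at least 78): (e) net 83−4=79 ≥ 78 — meets.
  Stage II.2 is satisfied; the trustee continues to bear the burden.
Stage II.3 (trustee, a heightened civil standard, weight is at least 78): (f) net 88−11=77 < 78 — fails; (g) net 96−23=73 < 78 — fails.
  The trustee does not carry Stage II.3.
The beneficiary prevails on this issue.
— Issue III —
Stage III.1 (beneficiary, the preponderance of the evidence, weight is at least 52): (h) net 62−15=47 < 52 — fails; (i) net 99−46=53 ≥ 52 — meets.
  The beneficiary does not carry Stage III.1.
The trustee prevails on this issue.
Per-issue: Issue I → trustee; Issue II → beneficiary; Issue III → trustee. The beneficiary must prevail on at least one issue; overall, the beneficiary prevails.

beneficiary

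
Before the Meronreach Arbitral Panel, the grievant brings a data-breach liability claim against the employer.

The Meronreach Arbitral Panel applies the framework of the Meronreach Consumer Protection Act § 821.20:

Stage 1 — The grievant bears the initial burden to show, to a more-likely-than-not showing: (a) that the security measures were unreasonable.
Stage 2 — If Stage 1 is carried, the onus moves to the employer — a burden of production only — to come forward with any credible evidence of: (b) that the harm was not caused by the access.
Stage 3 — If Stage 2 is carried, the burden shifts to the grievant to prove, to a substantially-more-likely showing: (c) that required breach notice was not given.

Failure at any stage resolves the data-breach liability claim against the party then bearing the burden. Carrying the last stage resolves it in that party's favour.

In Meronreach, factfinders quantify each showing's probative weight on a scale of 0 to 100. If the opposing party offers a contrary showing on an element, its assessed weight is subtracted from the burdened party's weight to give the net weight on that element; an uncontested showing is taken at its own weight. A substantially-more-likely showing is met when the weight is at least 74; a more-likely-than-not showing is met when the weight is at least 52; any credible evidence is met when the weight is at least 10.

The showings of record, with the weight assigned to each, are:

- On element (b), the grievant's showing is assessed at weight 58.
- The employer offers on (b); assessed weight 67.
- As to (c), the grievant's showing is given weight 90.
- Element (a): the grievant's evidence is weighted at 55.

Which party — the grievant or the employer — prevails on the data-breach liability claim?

grievant

At Stage 1 the grievant must meet a more-likely-than-not showing (weight is at least 52): on (a) the weight is 55, ≥ 52, so (a) meets the standard.
  The grievant carries Stage 1; the employer now bears the burden.
At Stage 2 the employer must meet any credible evidence (weight is at least 10): on (b) the weight is 67 less the opposing 58 gives net 9, < 10, so (b) does not meet the standard.
  Not every element is met, so the employer fails to carry Stage 2.
The grievant prevails.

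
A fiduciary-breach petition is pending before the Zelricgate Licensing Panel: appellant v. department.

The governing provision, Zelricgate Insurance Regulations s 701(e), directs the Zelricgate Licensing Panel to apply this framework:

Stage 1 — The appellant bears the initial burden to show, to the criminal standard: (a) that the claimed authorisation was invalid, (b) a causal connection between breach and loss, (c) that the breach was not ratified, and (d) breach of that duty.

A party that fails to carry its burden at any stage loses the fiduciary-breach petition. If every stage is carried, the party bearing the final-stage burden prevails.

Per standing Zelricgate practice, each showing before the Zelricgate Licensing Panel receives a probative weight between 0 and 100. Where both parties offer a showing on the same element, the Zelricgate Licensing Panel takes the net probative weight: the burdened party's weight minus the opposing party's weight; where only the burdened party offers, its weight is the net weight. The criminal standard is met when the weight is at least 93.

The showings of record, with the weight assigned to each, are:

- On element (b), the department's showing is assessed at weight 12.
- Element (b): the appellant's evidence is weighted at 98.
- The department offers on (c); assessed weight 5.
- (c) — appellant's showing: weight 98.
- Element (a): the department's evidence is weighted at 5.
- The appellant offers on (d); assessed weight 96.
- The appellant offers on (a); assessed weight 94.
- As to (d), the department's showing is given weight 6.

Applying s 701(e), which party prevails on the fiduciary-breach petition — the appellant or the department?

department

Stage 1 — burden on appellant; standard: the criminal standard (weight is at least 93).
    (a): 94 − 5 = 89 < 93 [not met]
    (b): 98 − 12 = 86 < 93 [not met]
    (c): 98 − 5 = 93 ≥ 93 [met]
    (d): 96 − 6 = 90 < 93 [not met]
  Stage 1 not carried; the appellant fails its burden.
The department prevails.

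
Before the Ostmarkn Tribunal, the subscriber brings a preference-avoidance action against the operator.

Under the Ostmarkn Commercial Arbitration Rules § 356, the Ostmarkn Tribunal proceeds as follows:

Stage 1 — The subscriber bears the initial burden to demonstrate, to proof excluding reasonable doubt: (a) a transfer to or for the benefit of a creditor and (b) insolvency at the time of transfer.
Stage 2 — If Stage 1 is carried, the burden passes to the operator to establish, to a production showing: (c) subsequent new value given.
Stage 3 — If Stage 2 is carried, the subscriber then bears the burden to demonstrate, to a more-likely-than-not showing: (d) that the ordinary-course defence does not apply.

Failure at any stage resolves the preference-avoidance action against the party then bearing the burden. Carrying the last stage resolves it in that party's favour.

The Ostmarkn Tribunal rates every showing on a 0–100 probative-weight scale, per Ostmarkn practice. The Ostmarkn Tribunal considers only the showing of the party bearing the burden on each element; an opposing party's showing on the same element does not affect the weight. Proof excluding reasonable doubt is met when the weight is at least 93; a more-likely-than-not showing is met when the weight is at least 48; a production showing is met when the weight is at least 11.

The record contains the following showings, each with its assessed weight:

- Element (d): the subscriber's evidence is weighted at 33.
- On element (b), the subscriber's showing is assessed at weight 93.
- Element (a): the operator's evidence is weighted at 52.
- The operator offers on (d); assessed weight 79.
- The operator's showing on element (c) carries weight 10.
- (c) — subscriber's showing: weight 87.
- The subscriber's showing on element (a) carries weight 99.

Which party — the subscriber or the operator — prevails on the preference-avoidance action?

At Stage 1 the subscriber must meet proof excluding reasonable doubt (weight is at least 93): on (a) the weight is 99 (the operator's 52 is given no effect), which does reach 93, so (a) meets the standard; on (b) the weight is 93, ≥ 93, so (b) meets the standard.
  The subscriber carries Stage 1; the operator now bears the burden.
At Stage 2 the operator must meet a production showing (weight is at least 11): on (c) the weight is 10 (the subscriber's 87 is given no effect), < 11, so (c) does not meet the standard.
  Stage 2 not carried; the operator fails its burden.
The analysis ends at Stage 2; the subscriber prevails.

subscriber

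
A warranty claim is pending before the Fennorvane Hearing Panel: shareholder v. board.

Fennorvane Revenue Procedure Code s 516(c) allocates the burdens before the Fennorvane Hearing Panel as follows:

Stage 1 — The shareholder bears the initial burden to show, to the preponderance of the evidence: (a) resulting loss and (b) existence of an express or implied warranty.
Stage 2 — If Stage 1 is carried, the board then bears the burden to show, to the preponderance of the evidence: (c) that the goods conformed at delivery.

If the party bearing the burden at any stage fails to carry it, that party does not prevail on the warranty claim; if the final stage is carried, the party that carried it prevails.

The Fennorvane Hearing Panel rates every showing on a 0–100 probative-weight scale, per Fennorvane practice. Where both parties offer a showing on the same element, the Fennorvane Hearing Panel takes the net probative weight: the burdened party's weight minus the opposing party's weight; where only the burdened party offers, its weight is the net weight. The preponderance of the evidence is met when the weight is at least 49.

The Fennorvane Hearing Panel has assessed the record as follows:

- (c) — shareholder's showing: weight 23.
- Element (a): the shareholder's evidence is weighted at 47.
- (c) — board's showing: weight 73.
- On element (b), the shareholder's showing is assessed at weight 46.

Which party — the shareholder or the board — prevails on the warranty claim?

Stage 1 — burden on shareholder; standard: the preponderance of the evidence (weight is at least 49).
    (a): 47 < 49 [not met]
    (b): 46 < 49 [not met]
  The shareholder does not carry Stage 1.
So the board prevails.

board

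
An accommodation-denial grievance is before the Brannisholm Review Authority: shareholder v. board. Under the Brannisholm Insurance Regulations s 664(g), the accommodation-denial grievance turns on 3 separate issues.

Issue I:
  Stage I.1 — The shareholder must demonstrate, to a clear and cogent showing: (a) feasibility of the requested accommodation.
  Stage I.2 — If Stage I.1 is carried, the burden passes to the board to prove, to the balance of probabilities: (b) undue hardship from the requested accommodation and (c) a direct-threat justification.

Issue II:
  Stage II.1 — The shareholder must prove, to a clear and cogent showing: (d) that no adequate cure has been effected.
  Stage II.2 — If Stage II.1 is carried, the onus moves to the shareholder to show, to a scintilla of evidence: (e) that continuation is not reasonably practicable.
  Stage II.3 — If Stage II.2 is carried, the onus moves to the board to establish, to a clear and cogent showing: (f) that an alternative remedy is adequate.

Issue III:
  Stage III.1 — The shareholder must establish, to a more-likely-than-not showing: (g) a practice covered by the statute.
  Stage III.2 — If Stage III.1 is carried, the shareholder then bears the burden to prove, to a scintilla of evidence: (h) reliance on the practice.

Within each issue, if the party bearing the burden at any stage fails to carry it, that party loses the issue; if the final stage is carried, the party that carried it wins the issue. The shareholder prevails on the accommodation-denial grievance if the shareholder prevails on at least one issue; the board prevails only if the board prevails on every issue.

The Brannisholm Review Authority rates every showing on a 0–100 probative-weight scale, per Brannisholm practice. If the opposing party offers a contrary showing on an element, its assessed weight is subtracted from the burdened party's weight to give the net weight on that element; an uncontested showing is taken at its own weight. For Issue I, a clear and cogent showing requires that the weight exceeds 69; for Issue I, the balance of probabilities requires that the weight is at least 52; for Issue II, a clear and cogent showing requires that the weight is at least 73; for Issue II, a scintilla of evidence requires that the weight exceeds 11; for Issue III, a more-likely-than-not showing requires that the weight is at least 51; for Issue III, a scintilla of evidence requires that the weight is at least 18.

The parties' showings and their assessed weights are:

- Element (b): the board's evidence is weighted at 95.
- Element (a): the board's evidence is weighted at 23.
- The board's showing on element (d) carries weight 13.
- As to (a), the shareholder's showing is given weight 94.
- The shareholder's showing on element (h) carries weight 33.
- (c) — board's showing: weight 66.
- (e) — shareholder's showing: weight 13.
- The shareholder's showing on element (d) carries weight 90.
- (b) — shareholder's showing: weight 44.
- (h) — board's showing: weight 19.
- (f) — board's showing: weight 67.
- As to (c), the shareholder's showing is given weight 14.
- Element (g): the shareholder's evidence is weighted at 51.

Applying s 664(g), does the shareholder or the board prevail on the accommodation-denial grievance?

shareholder

— Issue I —
Stage I.1 — burden on shareholder; standard: a clear and cogent showing (weight exceeds 69).
    (a): 94 − 23 = 71 > 69 [met]
  The shareholder carries Stage I.1; the board now bears the burden.
Stage I.2 — burden on board; standard: the balance of probabilities (weight is at least 52).
    (b): 95 − 44 = 51 < 52 [not met]
    (c): 66 − 14 = 52 ≥ 52 [met]
  Not every element is met, so the board fails to carry Stage I.2.
The analysis ends at Stage I.2; the shareholder prevails on this issue.
— Issue II —
At Stage II.1 the shareholder must meet a clear and cogent showing (weight is at least 73): on (d) the weight is 90 less the opposing 13 gives net 77, which does reach 73, so (d) meets the standard.
  Stage II.1 carried; the burden remains with the shareholder.
At Stage II.2 the shareholder must meet a scintilla of evidence (weight exceeds 11): on (e) the weight is 13, which does exceed 11, so (e) meets the standard.
  Stage II.2 is satisfied; the onus moves to the board.
At Stage II.3 the board must meet a clear and cogent showing (weight is at least 73): on (f) the weight is 67, < 73, so (f) does not meet the standard.
  Not every element is met, so the board fails to carry Stage II.3.
The shareholder prevails on this issue.
— Issue III —
At Stage III.1 the shareholder must meet a more-likely-than-not showing (weight is at least 51): on (g) the weight is 51, ≥ 51, so (g) meets the standard.
  Stage III.1 is satisfied; the shareholder continues to bear the burden.
At Stage III.2 the shareholder must meet a scintilla of evidence (weight is at least 18): on (h) the weight is 33 less the opposing 19 gives net 14, which does not reach 18, so (h) does not meet the standard.
  The shareholder does not carry Stage III.2.
So the board prevails on this issue.
Per-issue: Issue I → shareholder; Issue II → shareholder; Issue III → board. The shareholder must prevail on at least one issue; overall, the shareholder prevails.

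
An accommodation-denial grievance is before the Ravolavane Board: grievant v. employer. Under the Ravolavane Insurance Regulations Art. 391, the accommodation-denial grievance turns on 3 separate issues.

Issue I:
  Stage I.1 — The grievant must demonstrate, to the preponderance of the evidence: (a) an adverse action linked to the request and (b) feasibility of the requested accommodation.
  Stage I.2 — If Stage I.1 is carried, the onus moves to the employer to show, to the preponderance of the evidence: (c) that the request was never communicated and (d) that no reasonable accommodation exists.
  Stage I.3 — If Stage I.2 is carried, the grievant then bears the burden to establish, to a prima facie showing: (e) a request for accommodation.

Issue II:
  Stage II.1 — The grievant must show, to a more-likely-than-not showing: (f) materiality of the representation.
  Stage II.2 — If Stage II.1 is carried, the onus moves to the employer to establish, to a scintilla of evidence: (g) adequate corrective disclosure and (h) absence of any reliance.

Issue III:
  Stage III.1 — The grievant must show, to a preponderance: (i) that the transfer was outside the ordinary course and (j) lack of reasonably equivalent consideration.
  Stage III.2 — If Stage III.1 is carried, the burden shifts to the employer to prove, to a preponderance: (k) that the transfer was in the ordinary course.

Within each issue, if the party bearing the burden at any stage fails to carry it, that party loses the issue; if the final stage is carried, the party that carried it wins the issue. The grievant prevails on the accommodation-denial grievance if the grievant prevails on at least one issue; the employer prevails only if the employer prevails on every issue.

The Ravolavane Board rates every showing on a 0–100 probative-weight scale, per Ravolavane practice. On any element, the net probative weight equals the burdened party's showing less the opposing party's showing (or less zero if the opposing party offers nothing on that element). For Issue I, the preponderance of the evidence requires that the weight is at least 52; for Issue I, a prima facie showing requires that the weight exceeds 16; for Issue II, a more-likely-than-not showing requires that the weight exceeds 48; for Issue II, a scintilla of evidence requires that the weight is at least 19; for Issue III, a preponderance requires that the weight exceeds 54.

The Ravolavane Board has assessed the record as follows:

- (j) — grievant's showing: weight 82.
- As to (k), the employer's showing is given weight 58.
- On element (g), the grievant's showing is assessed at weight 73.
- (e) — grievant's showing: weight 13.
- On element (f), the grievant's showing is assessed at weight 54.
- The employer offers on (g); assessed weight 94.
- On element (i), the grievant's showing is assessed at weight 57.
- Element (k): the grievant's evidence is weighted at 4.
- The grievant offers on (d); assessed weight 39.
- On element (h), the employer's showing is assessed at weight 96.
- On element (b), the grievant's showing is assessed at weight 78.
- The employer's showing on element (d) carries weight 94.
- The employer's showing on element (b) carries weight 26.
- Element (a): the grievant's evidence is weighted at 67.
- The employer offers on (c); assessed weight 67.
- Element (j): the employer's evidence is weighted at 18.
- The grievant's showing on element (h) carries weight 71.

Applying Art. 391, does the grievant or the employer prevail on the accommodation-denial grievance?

— Issue I —
Stage I.1 — burden on grievant; standard: the preponderance of the evidence (weight is at least 52).
    (a): 67 ≥ 52 [met]
    (b): 78 − 26 = 52 ≥ 52 [met]
  Stage I.1 carried; the burden shifts to the employer.
Stage I.2 — burden on employer; standard: the preponderance of the evidence (weight is at least 52).
    (c): 67 ≥ 52 [met]
    (d): 94 − 39 = 55 ≥ 52 [met]
  All elements met. The burden passes to the grievant.
Stage I.3 — burden on grievant; standard: a prima facie showing (weight exceeds 16).
    (e): 13 ≤ 16 [not met]
  The grievant does not carry Stage I.3.
The analysis ends at Stage I.3; the employer prevails on this issue.
— Issue II —
At Stage II.1 the grievant must meet a more-likely-than-not showing (weight exceeds 48): on (f) the weight is 54, > 48, so (f) meets the standard.
  The grievant carries Stage II.1; the employer now bears the burden.
At Stage II.2 the employer must meet a scintilla of evidence (weight is at least 19): on (g) the weight is 94 less the opposing 73 gives net 21, ≥ 19, so (g) meets the standard; on (h) the weight is 96 less the opposing 71 gives net 25, ≥ 19, so (h) meets the standard.
  All elements met at the final stage.
Every stage carried; the employer prevails on this issue.
— Issue III —
At Stage III.1 the grievant must meet a preponderance (weight exceeds 54): on (i) the weight is 57, which does exceed 54, so (i) meets the standard; on (j) the weight is 82 less the opposing 18 gives net 64, > 54, so (j) meets the standard.
  All elements met. The burden passes to the employer.
At Stage III.2 the employer must meet a preponderance (weight exceeds 54): on (k) the weight is 58 less the opposing 4 gives net 54, which does not exceed 54, so (k) does not meet the standard.
  The employer does not carry Stage III.2.
The analysis ends at Stage III.2; the grievant prevails on this issue.
Per-issue: Issue I → employer; Issue II → employer; Issue III → grievant. The grievant must prevail on at least one issue; overall, the grievant prevails.

grievant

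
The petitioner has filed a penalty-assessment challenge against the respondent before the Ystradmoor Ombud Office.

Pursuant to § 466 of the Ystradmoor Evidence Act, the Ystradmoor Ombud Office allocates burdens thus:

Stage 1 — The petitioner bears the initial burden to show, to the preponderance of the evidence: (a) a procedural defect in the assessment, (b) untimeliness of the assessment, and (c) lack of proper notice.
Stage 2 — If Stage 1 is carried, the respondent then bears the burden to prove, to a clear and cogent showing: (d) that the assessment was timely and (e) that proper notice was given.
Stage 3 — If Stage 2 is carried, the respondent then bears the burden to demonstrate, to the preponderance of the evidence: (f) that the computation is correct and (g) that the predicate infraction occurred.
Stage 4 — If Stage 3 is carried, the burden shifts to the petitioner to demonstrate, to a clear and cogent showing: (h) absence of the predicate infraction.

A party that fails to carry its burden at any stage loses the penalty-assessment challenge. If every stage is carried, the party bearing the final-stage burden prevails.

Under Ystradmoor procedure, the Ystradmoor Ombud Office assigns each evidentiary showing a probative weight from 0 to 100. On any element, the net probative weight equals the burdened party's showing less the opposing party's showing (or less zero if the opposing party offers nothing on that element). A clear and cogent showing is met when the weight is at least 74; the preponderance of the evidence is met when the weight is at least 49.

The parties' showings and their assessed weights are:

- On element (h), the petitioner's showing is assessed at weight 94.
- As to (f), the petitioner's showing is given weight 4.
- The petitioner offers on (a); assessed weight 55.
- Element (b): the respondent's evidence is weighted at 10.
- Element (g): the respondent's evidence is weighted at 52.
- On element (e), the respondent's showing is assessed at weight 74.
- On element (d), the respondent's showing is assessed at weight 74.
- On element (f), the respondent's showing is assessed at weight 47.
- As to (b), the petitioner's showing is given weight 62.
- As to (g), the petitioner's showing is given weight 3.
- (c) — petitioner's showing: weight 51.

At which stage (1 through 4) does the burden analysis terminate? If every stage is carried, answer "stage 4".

Stage 1 — burden on petitioner; standard: the preponderance of the evidence (weight is at least 49).
    (a): 55 ≥ 49 [met]
    (b): 62 − 10 = 52 ≥ 49 [met]
    (c): 51 ≥ 49 [met]
  All elements met. The burden passes to the respondent.
Stage 2 — burden on respondent; standard: a clear and cogent showing (weight is at least 74).
    (d): 74 ≥ 74 [met]
    (e): 74 ≥ 74 [met]
  Stage 2 carried; the burden remains with the respondent.
Stage 3 — burden on respondent; standard: the preponderance of the evidence (weight is at least 49).
    (f): 47 − 4 = 43 < 49 [not met]
    (g): 52 − 3 = 49 ≥ 49 [met]
  The respondent does not carry Stage 3.
The petitioner prevails.

stage 3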